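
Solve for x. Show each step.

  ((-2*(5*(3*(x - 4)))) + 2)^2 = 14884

Step 1. [((-2*(5*(3*(x - 4)))) + 2)^2 = 14884] √ both sides: 14884 ≥ 0 gives two branches. So sqrt: (-2*(5*(3*(x - 4)))) + 2 = 122 or -122.
Step 2. [(-2*(5*(3*(x - 4)))) + 2 = 122 or -122] peel the +2: subtract 2 from each side, so sub: -2*(5*(3*(x - 4))) = 120 or -124.
Step 3. [-2*(5*(3*(x - 4))) = 120 or -124] divide by the outer -2, so div: 5*(3*(x - 4)) = -60 or 62.
Step 4. [5*(3*(x - 4)) = -60 or 62] 5 out front; divide by 5. So div: 3*(x - 4) = -12 or 62/5.
Step 5. [3*(x - 4) = -12 or 62/5] leading coefficient 3: divide by 3, so div: x - 4 = -4 or 62/15.
Step 6. [x - 4 = -4 or 62/15] the outer -4 inverts by adding 4 ⇒ sub: x = 0 or 122/15.

Answer: x ∈ {0, 122/15}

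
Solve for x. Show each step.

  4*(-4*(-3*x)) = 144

Step 1. [4*(-4*(-3*x)) = 144] divide by the outer 4. So div: -4*(-3*x) = 36.
Step 2. [-4*(-3*x) = 36] -4·(inner) — divide through by -4, so div: -3*x = -9.
Step 3. [-3*x = -9] divide by the outer -3 ⇒ div: x = 3.

Answer: x ∈ {3}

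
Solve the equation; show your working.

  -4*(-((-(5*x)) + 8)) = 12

Step 1. [-4*(-((-(5*x)) + 8)) = 12] leading coefficient -4: divide by -4, so div: -((-(5*x)) + 8) = -3.
Step 2. [-((-(5*x)) + 8) = -3] leading − — multiply by −1 ⇒ neg: (-(5*x)) + 8 = 3.
Step 3. [(-(5*x)) + 8 = 3] +8 is outermost — subtract 8 both sides. So sub: -(5*x) = -5.
Step 4. [-(5*x) = -5] leading − — multiply by −1 ⇒ neg: 5*x = 5.
Step 5. [5*x = 5] divide by the outer 5 ⇒ div: x = 1.

Answer: x ∈ {1}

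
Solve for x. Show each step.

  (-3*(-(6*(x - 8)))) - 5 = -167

Step 1. [(-3*(-(6*(x - 8)))) - 5 = -167] the outer -5 inverts by adding 5 ⇒ sub: -3*(-(6*(x - 8))) = -162.
Step 2. [-3*(-(6*(x - 8))) = -162] LHS = -3·(…); ÷-3 both sides. So div: -(6*(x - 8)) = 54.
Step 3. [-(6*(x - 8)) = 54] LHS negated; negate both sides. So neg: 6*(x - 8) = -54.
Step 4. [6*(x - 8) = -54] 6·(inner) — divide through by 6 ⇒ div: x - 8 = -9.
Step 5. [x - 8 = -9] 8 comes off first (add 8). So sub: x = -1.

Answer: x ∈ {-1}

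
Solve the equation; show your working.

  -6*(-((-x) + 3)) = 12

Step 1. [-6*(-((-x) + 3)) = 12] -6 out front; divide by -6, so div: -((-x) + 3) = -2.
Step 2. [-((-x) + 3) = -2] leading − — multiply by −1, so neg: (-x) + 3 = 2.
Step 3. [(-x) + 3 = 2] subtract 3: x sits inside (… + 3) ⇒ sub: -x = -1.
Step 4. [-x = -1] flip signs both sides. So neg: x = 1.

Answer: x ∈ {1}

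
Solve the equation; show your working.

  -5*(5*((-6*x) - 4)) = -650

Step 1. [-5*(5*((-6*x) - 4)) = -650] -5·(inner) — divide through by -5 ⇒ div: 5*((-6*x) - 4) = 130.
Step 2. [5*((-6*x) - 4) = 130] 5 out front; divide by 5 ⇒ div: (-6*x) - 4 = 26.
Step 3. [(-6*x) - 4 = 26] 4 comes off first (add 4). So sub: -6*x = 30.
Step 4. [-6*x = 30] LHS = -6·(…); ÷-6 both sides, so div: x = -5.

Answer: x ∈ {-5}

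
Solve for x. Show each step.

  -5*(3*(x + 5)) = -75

Step 1. [-5*(3*(x + 5)) = -75] leading coefficient -5: divide by -5, so div: 3*(x + 5) = 15.
Step 2. [3*(x + 5) = 15] leading coefficient 3: divide by 3, so div: x + 5 = 5.
Step 3. [x + 5 = 5] 5 comes off first (subtract 5) ⇒ sub: x = 0.

Answer: x ∈ {0}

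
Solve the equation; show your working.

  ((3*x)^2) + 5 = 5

Step 1. [((3*x)^2) + 5 = 5] subtract 5: x sits inside (… + 5), so sub: (3*x)^2 = 0.
Step 2. [(3*x)^2 = 0] √ both sides: 0 ≥ 0 gives two branches ⇒ sqrt: 3*x = 0.
Step 3. [3*x = 0] 3 out front; divide by 3, so div: x = 0.

Answer: x ∈ {0}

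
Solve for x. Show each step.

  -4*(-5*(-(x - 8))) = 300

Step 1. [-4*(-5*(-(x - 8))) = 300] leading coefficient -4: divide by -4, so div: -5*(-(x - 8)) = -75.
Step 2. [-5*(-(x - 8)) = -75] -5·(inner) — divide through by -5 ⇒ div: -(x - 8) = 15.
Step 3. [-(x - 8) = 15] leading − — multiply by −1. So neg: x - 8 = -15.
Step 4. [x - 8 = -15] 8 comes off first (add 8). So sub: x = -7.

Answer: x ∈ {-7}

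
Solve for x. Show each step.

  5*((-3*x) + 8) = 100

Step 1. [5*((-3*x) + 8) = 100] 5·(inner) — divide through by 5 ⇒ div: (-3*x) + 8 = 20.
Step 2. [(-3*x) + 8 = 20] +8 is outermost — subtract 8 both sides. So sub: -3*x = 12.
Step 3. [-3*x = 12] divide by the outer -3 ⇒ div: x = -4.

Answer: x ∈ {-4}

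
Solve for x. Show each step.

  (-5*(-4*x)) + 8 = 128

Step 1. [(-5*(-4*x)) + 8 = 128] +8 is outermost — subtract 8 both sides ⇒ sub: -5*(-4*x) = 120.
Step 2. [-5*(-4*x) = 120] divide by the outer -5, so div: -4*x = -24.
Step 3. [-4*x = -24] LHS = -4·(…); ÷-4 both sides ⇒ div: x = 6.

Answer: x ∈ {6}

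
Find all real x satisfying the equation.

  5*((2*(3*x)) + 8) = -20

Step 1. [5*((2*(3*x)) + 8) = -20] divide by the outer 5 ⇒ div: (2*(3*x)) + 8 = -4.
Step 2. [(2*(3*x)) + 8 = -4] 2 | LHS and 2 | -4: pull 2 out ⇒ factor: (3*x) + 4 = -2.
Step 3. [(3*x) + 4 = -2] +4 is outermost — subtract 4 both sides, so sub: 3*x = -6.
Step 4. [3*x = -6] leading coefficient 3: divide by 3, so div: x = -2.

Answer: x ∈ {-2}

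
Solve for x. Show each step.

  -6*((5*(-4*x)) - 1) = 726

Step 1. [-6*((5*(-4*x)) - 1) = 726] LHS = -6·(…); ÷-6 both sides. So div: (5*(-4*x)) - 1 = -121.
Step 2. [(5*(-4*x)) - 1 = -121] -1 is outermost — add 1 both sides, so sub: 5*(-4*x) = -120.
Step 3. [5*(-4*x) = -120] 5 out front; divide by 5, so div: -4*x = -24.
Step 4. [-4*x = -24] LHS = -4·(…); ÷-4 both sides, so div: x = 6.

Answer: x ∈ {6}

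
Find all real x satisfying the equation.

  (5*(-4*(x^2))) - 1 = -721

Step 1. [(5*(-4*(x^2))) - 1 = -721] the outer -1 inverts by adding 1. So sub: 5*(-4*(x^2)) = -720.
Step 2. [5*(-4*(x^2)) = -720] 5 out front; divide by 5 ⇒ div: -4*(x^2) = -144.
Step 3. [-4*(x^2) = -144] leading coefficient -4: divide by -4 ⇒ div: x^2 = 36.
Step 4. [x^2 = 36] 36 ≥ 0, LHS is (·)² — take ±√. So sqrt: x = 6 or -6.

Answer: x ∈ {-6, 6}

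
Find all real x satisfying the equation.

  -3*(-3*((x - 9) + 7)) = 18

Step 1. [-3*(-3*((x - 9) + 7)) = 18] -3·(inner) — divide through by -3, so div: -3*((x - 9) + 7) = -6.
Step 2. [-3*((x - 9) + 7) = -6] -3·(inner) — divide through by -3, so div: (x - 9) + 7 = 2.
Step 3. [(x - 9) + 7 = 2] 7 comes off first (subtract 7). So sub: x - 9 = -5.
Step 4. [x - 9 = -5] peel the -9: add 9 from each side, so sub: x = 4.

Answer: x ∈ {4}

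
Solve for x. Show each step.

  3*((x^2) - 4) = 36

Step 1. [3*((x^2) - 4) = 36] 3 out front; divide by 3. So div: (x^2) - 4 = 12.
Step 2. [(x^2) - 4 = 12] -4 is outermost — add 4 both sides ⇒ sub: x^2 = 16.
Step 3. [x^2 = 16] √ both sides: 16 ≥ 0 gives two branches ⇒ sqrt: x = 4 or -4.

Answer: x ∈ {-4, 4}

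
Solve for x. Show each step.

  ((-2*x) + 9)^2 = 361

Step 1. [((-2*x) + 9)^2 = 361] √ both sides: 361 ≥ 0 gives two branches ⇒ sqrt: (-2*x) + 9 = 19 or -19.
Step 2. [(-2*x) + 9 = 19 or -19] 9 comes off first (subtract 9). So sub: -2*x = 10 or -28.
Step 3. [-2*x = 10 or -28] divide by the outer -2, so div: x = -5 or 14.

Answer: x ∈ {-5, 14}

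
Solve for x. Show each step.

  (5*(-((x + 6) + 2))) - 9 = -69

Step 1. [(5*(-((x + 6) + 2))) - 9 = -69] peel the -9: add 9 from each side, so sub: 5*(-((x + 6) + 2)) = -60.
Step 2. [5*(-((x + 6) + 2)) = -60] divide by the outer 5. So div: -((x + 6) + 2) = -12.
Step 3. [-((x + 6) + 2) = -12] flip signs both sides. So neg: (x + 6) + 2 = 12.
Step 4. [(x + 6) + 2 = 12] +2 is outermost — subtract 2 both sides, so sub: x + 6 = 10.
Step 5. [x + 6 = 10] 6 comes off first (subtract 6) ⇒ sub: x = 4.

Answer: x ∈ {4}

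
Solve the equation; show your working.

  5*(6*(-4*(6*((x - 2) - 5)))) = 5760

Step 1. [5*(6*(-4*(6*((x - 2) - 5)))) = 5760] 5·(inner) — divide through by 5 ⇒ div: 6*(-4*(6*((x - 2) - 5))) = 1152.
Step 2. [6*(-4*(6*((x - 2) - 5))) = 1152] divide by the outer 6. So div: -4*(6*((x - 2) - 5)) = 192.
Step 3. [-4*(6*((x - 2) - 5)) = 192] LHS = -4·(…); ÷-4 both sides. So div: 6*((x - 2) - 5) = -48.
Step 4. [6*((x - 2) - 5) = -48] leading coefficient 6: divide by 6. So div: (x - 2) - 5 = -8.
Step 5. [(x - 2) - 5 = -8] peel the -5: add 5 from each side ⇒ sub: x - 2 = -3.
Step 6. [x - 2 = -3] the outer -2 inverts by adding 2 ⇒ sub: x = -1.

Answer: x ∈ {-1}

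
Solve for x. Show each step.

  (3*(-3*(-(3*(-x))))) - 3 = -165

Step 1. [(3*(-3*(-(3*(-x))))) - 3 = -165] 3 divides every term; factor it out, so factor: (-3*(-(3*(-x)))) - 1 = -55.
Step 2. [(-3*(-(3*(-x)))) - 1 = -55] the outer -1 inverts by adding 1 ⇒ sub: -3*(-(3*(-x))) = -54.
Step 3. [-3*(-(3*(-x))) = -54] -3 out front; divide by -3. So div: -(3*(-x)) = 18.
Step 4. [-(3*(-x)) = 18] flip signs both sides, so neg: 3*(-x) = -18.
Step 5. [3*(-x) = -18] LHS = 3·(…); ÷3 both sides, so div: -x = -6.
Step 6. [-x = -6] LHS negated; negate both sides. So neg: x = 6.

Answer: x ∈ {6}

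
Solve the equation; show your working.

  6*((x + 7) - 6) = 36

Step 1. [6*((x + 7) - 6) = 36] LHS = 6·(…); ÷6 both sides ⇒ div: (x + 7) - 6 = 6.
Step 2. [(x + 7) - 6 = 6] add 6: x sits inside (… - 6). So sub: x + 7 = 12.
Step 3. [x + 7 = 12] subtract 7: x sits inside (… + 7). So sub: x = 5.

Answer: x ∈ {5}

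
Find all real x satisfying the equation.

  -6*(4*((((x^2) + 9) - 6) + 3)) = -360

Step 1. [-6*(4*((((x^2) + 9) - 6) + 3)) = -360] LHS = -6·(…); ÷-6 both sides. So div: 4*((((x^2) + 9) - 6) + 3) = 60.
Step 2. [4*((((x^2) + 9) - 6) + 3) = 60] divide by the outer 4. So div: (((x^2) + 9) - 6) + 3 = 15.
Step 3. [(((x^2) + 9) - 6) + 3 = 15] +3 is outermost — subtract 3 both sides, so sub: ((x^2) + 9) - 6 = 12.
Step 4. [((x^2) + 9) - 6 = 12] peel the -6: add 6 from each side ⇒ sub: (x^2) + 9 = 18.
Step 5. [(x^2) + 9 = 18] peel the +9: subtract 9 from each side ⇒ sub: x^2 = 9.
Step 6. [x^2 = 9] LHS squared, RHS 9 ≥ 0: apply √ (±), so sqrt: x = 3 or -3.

Answer: x ∈ {-3, 3}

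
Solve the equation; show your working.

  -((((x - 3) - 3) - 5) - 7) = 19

Step 1. [-((((x - 3) - 3) - 5) - 7) = 19] leading − — multiply by −1. So neg: (((x - 3) - 3) - 5) - 7 = -19.
Step 2. [(((x - 3) - 3) - 5) - 7 = -19] -7 is outermost — add 7 both sides, so sub: ((x - 3) - 3) - 5 = -12.
Step 3. [((x - 3) - 3) - 5 = -12] 5 comes off first (add 5). So sub: (x - 3) - 3 = -7.
Step 4. [(x - 3) - 3 = -7] the outer -3 inverts by adding 3 ⇒ sub: x - 3 = -4.
Step 5. [x - 3 = -4] peel the -3: add 3 from each side ⇒ sub: x = -1.

Answer: x ∈ {-1}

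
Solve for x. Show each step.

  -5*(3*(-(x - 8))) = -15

Step 1. [-5*(3*(-(x - 8))) = -15] -5·(inner) — divide through by -5 ⇒ div: 3*(-(x - 8)) = 3.
Step 2. [3*(-(x - 8)) = 3] LHS = 3·(…); ÷3 both sides ⇒ div: -(x - 8) = 1.
Step 3. [-(x - 8) = 1] LHS negated; negate both sides, so neg: x - 8 = -1.
Step 4. [x - 8 = -1] peel the -8: add 8 from each side. So sub: x = 7.

Answer: x ∈ {7}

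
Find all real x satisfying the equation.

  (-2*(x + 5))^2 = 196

Step 1. [(-2*(x + 5))^2 = 196] √ both sides: 196 ≥ 0 gives two branches. So sqrt: -2*(x + 5) = 14 or -14.
Step 2. [-2*(x + 5) = 14 or -14] divide by the outer -2, so div: x + 5 = -7 or 7.
Step 3. [x + 5 = -7 or 7] peel the +5: subtract 5 from each side, so sub: x = -12 or 2.

Answer: x ∈ {-12, 2}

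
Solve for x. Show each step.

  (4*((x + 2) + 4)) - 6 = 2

Step 1. [(4*((x + 2) + 4)) - 6 = 2] -6 is outermost — add 6 both sides. So sub: 4*((x + 2) + 4) = 8.
Step 2. [4*((x + 2) + 4) = 8] leading coefficient 4: divide by 4 ⇒ div: (x + 2) + 4 = 2.
Step 3. [(x + 2) + 4 = 2] +4 is outermost — subtract 4 both sides, so sub: x + 2 = -2.
Step 4. [x + 2 = -2] 2 comes off first (subtract 2) ⇒ sub: x = -4.

Answer: x ∈ {-4}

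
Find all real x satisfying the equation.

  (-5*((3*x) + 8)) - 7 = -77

Step 1. [(-5*((3*x) + 8)) - 7 = -77] the outer -7 inverts by adding 7. So sub: -5*((3*x) + 8) = -70.
Step 2. [-5*((3*x) + 8) = -70] -5 out front; divide by -5 ⇒ div: (3*x) + 8 = 14.
Step 3. [(3*x) + 8 = 14] peel the +8: subtract 8 from each side. So sub: 3*x = 6.
Step 4. [3*x = 6] 3 out front; divide by 3 ⇒ div: x = 2.

Answer: x ∈ {2}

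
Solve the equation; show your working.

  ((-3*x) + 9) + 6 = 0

Step 1. [((-3*x) + 9) + 6 = 0] peel the +6: subtract 6 from each side, so sub: (-3*x) + 9 = -6.
Step 2. [(-3*x) + 9 = -6] +9 is outermost — subtract 9 both sides ⇒ sub: -3*x = -15.
Step 3. [-3*x = -15] -3 out front; divide by -3, so div: x = 5.

Answer: x ∈ {5}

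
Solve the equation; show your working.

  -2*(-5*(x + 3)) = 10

Step 1. [-2*(-5*(x + 3)) = 10] -2 out front; divide by -2, so div: -5*(x + 3) = -5.
Step 2. [-5*(x + 3) = -5] -5 out front; divide by -5 ⇒ div: x + 3 = 1.
Step 3. [x + 3 = 1] subtract 3: x sits inside (… + 3). So sub: x = -2.

Answer: x ∈ {-2}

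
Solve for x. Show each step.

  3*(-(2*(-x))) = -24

Step 1. [3*(-(2*(-x))) = -24] divide by the outer 3, so div: -(2*(-x)) = -8.
Step 2. [-(2*(-x)) = -8] leading − — multiply by −1 ⇒ neg: 2*(-x) = 8.
Step 3. [2*(-x) = 8] LHS = 2·(…); ÷2 both sides, so div: -x = 4.
Step 4. [-x = 4] leading − — multiply by −1, so neg: x = -4.

Answer: x ∈ {-4}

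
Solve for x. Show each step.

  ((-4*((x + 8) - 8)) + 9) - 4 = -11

Step 1. [((-4*((x + 8) - 8)) + 9) - 4 = -11] 4 comes off first (add 4), so sub: (-4*((x + 8) - 8)) + 9 = -7.
Step 2. [(-4*((x + 8) - 8)) + 9 = -7] +9 is outermost — subtract 9 both sides. So sub: -4*((x + 8) - 8) = -16.
Step 3. [-4*((x + 8) - 8) = -16] LHS = -4·(…); ÷-4 both sides, so div: (x + 8) - 8 = 4.
Step 4. [(x + 8) - 8 = 4] the outer -8 inverts by adding 8. So sub: x + 8 = 12.
Step 5. [x + 8 = 12] 8 comes off first (subtract 8), so sub: x = 4.

Answer: x ∈ {4}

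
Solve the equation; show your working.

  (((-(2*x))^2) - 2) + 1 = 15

Step 1. [(((-(2*x))^2) - 2) + 1 = 15] 1 comes off first (subtract 1) ⇒ sub: ((-(2*x))^2) - 2 = 14.
Step 2. [((-(2*x))^2) - 2 = 14] -2 is outermost — add 2 both sides, so sub: (-(2*x))^2 = 16.
Step 3. [(-(2*x))^2 = 16] √ both sides: 16 ≥ 0 gives two branches. So sqrt: -(2*x) = 4 or -4.
Step 4. [-(2*x) = 4 or -4] leading − — multiply by −1. So neg: 2*x = -4 or 4.
Step 5. [2*x = -4 or 4] divide by the outer 2 ⇒ div: x = -2 or 2.

Answer: x ∈ {-2, 2}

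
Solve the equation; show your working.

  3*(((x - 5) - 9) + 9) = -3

Step 1. [3*(((x - 5) - 9) + 9) = -3] LHS = 3·(…); ÷3 both sides, so div: ((x - 5) - 9) + 9 = -1.
Step 2. [((x - 5) - 9) + 9 = -1] 9 comes off first (subtract 9), so sub: (x - 5) - 9 = -10.
Step 3. [(x - 5) - 9 = -10] the outer -9 inverts by adding 9. So sub: x - 5 = -1.
Step 4. [x - 5 = -1] peel the -5: add 5 from each side ⇒ sub: x = 4.

Answer: x ∈ {4}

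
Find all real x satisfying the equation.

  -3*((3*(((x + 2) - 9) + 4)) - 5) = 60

Step 1. [-3*((3*(((x + 2) - 9) + 4)) - 5) = 60] leading coefficient -3: divide by -3 ⇒ div: (3*(((x + 2) - 9) + 4)) - 5 = -20.
Step 2. [(3*(((x + 2) - 9) + 4)) - 5 = -20] 5 comes off first (add 5), so sub: 3*(((x + 2) - 9) + 4) = -15.
Step 3. [3*(((x + 2) - 9) + 4) = -15] divide by the outer 3, so div: ((x + 2) - 9) + 4 = -5.
Step 4. [((x + 2) - 9) + 4 = -5] subtract 4: x sits inside (… + 4). So sub: (x + 2) - 9 = -9.
Step 5. [(x + 2) - 9 = -9] 9 comes off first (add 9), so sub: x + 2 = 0.
Step 6. [x + 2 = 0] 2 comes off first (subtract 2), so sub: x = -2.

Answer: x ∈ {-2}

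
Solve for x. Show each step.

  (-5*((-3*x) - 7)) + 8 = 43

Step 1. [(-5*((-3*x) - 7)) + 8 = 43] subtract 8: x sits inside (… + 8), so sub: -5*((-3*x) - 7) = 35.
Step 2. [-5*((-3*x) - 7) = 35] LHS = -5·(…); ÷-5 both sides ⇒ div: (-3*x) - 7 = -7.
Step 3. [(-3*x) - 7 = -7] peel the -7: add 7 from each side. So sub: -3*x = 0.
Step 4. [-3*x = 0] divide by the outer -3, so div: x = 0.

Answer: x ∈ {0}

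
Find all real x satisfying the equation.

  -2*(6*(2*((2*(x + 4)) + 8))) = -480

Step 1. [-2*(6*(2*((2*(x + 4)) + 8))) = -480] -2·(inner) — divide through by -2 ⇒ div: 6*(2*((2*(x + 4)) + 8)) = 240.
Step 2. [6*(2*((2*(x + 4)) + 8)) = 240] divide by the outer 6, so div: 2*((2*(x + 4)) + 8) = 40.
Step 3. [2*((2*(x + 4)) + 8) = 40] LHS = 2·(…); ÷2 both sides. So div: (2*(x + 4)) + 8 = 20.
Step 4. [(2*(x + 4)) + 8 = 20] 2 divides every term; factor it out, so factor: (x + 4) + 4 = 10.
Step 5. [(x + 4) + 4 = 10] +4 is outermost — subtract 4 both sides, so sub: x + 4 = 6.
Step 6. [x + 4 = 6] 4 comes off first (subtract 4). So sub: x = 2.

Answer: x ∈ {2}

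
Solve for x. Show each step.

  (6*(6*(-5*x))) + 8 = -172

Step 1. [(6*(6*(-5*x))) + 8 = -172] 8 comes off first (subtract 8). So sub: 6*(6*(-5*x)) = -180.
Step 2. [6*(6*(-5*x)) = -180] 6 out front; divide by 6, so div: 6*(-5*x) = -30.
Step 3. [6*(-5*x) = -30] 6 out front; divide by 6, so div: -5*x = -5.
Step 4. [-5*x = -5] -5·(inner) — divide through by -5 ⇒ div: x = 1.

Answer: x ∈ {1}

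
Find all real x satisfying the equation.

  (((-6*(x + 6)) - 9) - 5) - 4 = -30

Step 1. [(((-6*(x + 6)) - 9) - 5) - 4 = -30] -4 is outermost — add 4 both sides. So sub: ((-6*(x + 6)) - 9) - 5 = -26.
Step 2. [((-6*(x + 6)) - 9) - 5 = -26] peel the -5: add 5 from each side. So sub: (-6*(x + 6)) - 9 = -21.
Step 3. [(-6*(x + 6)) - 9 = -21] the outer -9 inverts by adding 9, so sub: -6*(x + 6) = -12.
Step 4. [-6*(x + 6) = -12] -6 out front; divide by -6 ⇒ div: x + 6 = 2.
Step 5. [x + 6 = 2] +6 is outermost — subtract 6 both sides ⇒ sub: x = -4.

Answer: x ∈ {-4}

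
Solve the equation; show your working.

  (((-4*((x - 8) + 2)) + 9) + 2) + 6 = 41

Step 1. [(((-4*((x - 8) + 2)) + 9) + 2) + 6 = 41] 6 comes off first (subtract 6). So sub: ((-4*((x - 8) + 2)) + 9) + 2 = 35.
Step 2. [((-4*((x - 8) + 2)) + 9) + 2 = 35] 2 comes off first (subtract 2). So sub: (-4*((x - 8) + 2)) + 9 = 33.
Step 3. [(-4*((x - 8) + 2)) + 9 = 33] subtract 9: x sits inside (… + 9), so sub: -4*((x - 8) + 2) = 24.
Step 4. [-4*((x - 8) + 2) = 24] leading coefficient -4: divide by -4, so div: (x - 8) + 2 = -6.
Step 5. [(x - 8) + 2 = -6] peel the +2: subtract 2 from each side. So sub: x - 8 = -8.
Step 6. [x - 8 = -8] peel the -8: add 8 from each side. So sub: x = 0.

Answer: x ∈ {0}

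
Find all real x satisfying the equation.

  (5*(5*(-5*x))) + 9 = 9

Step 1. [(5*(5*(-5*x))) + 9 = 9] +9 is outermost — subtract 9 both sides, so sub: 5*(5*(-5*x)) = 0.
Step 2. [5*(5*(-5*x)) = 0] leading coefficient 5: divide by 5 ⇒ div: 5*(-5*x) = 0.
Step 3. [5*(-5*x) = 0] 5·(inner) — divide through by 5 ⇒ div: -5*x = 0.
Step 4. [-5*x = 0] leading coefficient -5: divide by -5 ⇒ div: x = 0.

Answer: x ∈ {0}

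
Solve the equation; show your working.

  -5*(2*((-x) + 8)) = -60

Step 1. [-5*(2*((-x) + 8)) = -60] divide by the outer -5, so div: 2*((-x) + 8) = 12.
Step 2. [2*((-x) + 8) = 12] 2·(inner) — divide through by 2 ⇒ div: (-x) + 8 = 6.
Step 3. [(-x) + 8 = 6] subtract 8: x sits inside (… + 8). So sub: -x = -2.
Step 4. [-x = -2] flip signs both sides. So neg: x = 2.

Answer: x ∈ {2}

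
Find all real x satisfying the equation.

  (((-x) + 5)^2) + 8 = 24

Step 1. [(((-x) + 5)^2) + 8 = 24] +8 is outermost — subtract 8 both sides, so sub: ((-x) + 5)^2 = 16.
Step 2. [((-x) + 5)^2 = 16] 16 ≥ 0, LHS is (·)² — take ±√. So sqrt: (-x) + 5 = 4 or -4.
Step 3. [(-x) + 5 = 4 or -4] the outer +5 inverts by subtracting 5. So sub: -x = -1 or -9.
Step 4. [-x = -1 or -9] leading − — multiply by −1, so neg: x = 1 or 9.

Answer: x ∈ {1, 9}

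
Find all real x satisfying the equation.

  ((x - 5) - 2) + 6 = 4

Step 1. [((x - 5) - 2) + 6 = 4] +6 is outermost — subtract 6 both sides. So sub: (x - 5) - 2 = -2.
Step 2. [(x - 5) - 2 = -2] add 2: x sits inside (… - 2). So sub: x - 5 = 0.
Step 3. [x - 5 = 0] the outer -5 inverts by adding 5 ⇒ sub: x = 5.

Answer: x ∈ {5}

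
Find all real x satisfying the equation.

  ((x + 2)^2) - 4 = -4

Step 1. [((x + 2)^2) - 4 = -4] peel the -4: add 4 from each side ⇒ sub: (x + 2)^2 = 0.
Step 2. [(x + 2)^2 = 0] √ both sides: 0 ≥ 0 gives two branches ⇒ sqrt: x + 2 = 0.
Step 3. [x + 2 = 0] 2 comes off first (subtract 2) ⇒ sub: x = -2.

Answer: x ∈ {-2}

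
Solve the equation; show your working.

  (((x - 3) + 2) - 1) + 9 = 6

Step 1. [(((x - 3) + 2) - 1) + 9 = 6] +9 is outermost — subtract 9 both sides, so sub: ((x - 3) + 2) - 1 = -3.
Step 2. [((x - 3) + 2) - 1 = -3] 1 comes off first (add 1). So sub: (x - 3) + 2 = -2.
Step 3. [(x - 3) + 2 = -2] subtract 2: x sits inside (… + 2) ⇒ sub: x - 3 = -4.
Step 4. [x - 3 = -4] peel the -3: add 3 from each side, so sub: x = -1.

Answer: x ∈ {-1}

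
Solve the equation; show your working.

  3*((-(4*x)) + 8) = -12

Step 1. [3*((-(4*x)) + 8) = -12] 3·(inner) — divide through by 3 ⇒ div: (-(4*x)) + 8 = -4.
Step 2. [(-(4*x)) + 8 = -4] subtract 8: x sits inside (… + 8), so sub: -(4*x) = -12.
Step 3. [-(4*x) = -12] LHS negated; negate both sides, so neg: 4*x = 12.
Step 4. [4*x = 12] 4 out front; divide by 4 ⇒ div: x = 3.

Answer: x ∈ {3}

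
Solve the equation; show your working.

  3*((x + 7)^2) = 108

Step 1. [3*((x + 7)^2) = 108] divide by the outer 3, so div: (x + 7)^2 = 36.
Step 2. [(x + 7)^2 = 36] 36 ≥ 0, LHS is (·)² — take ±√ ⇒ sqrt: x + 7 = 6 or -6.
Step 3. [x + 7 = 6 or -6] 7 comes off first (subtract 7), so sub: x = -1 or -13.

Answer: x ∈ {-13, -1}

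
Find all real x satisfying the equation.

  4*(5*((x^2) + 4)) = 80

Step 1. [4*(5*((x^2) + 4)) = 80] leading coefficient 4: divide by 4. So div: 5*((x^2) + 4) = 20.
Step 2. [5*((x^2) + 4) = 20] 5·(inner) — divide through by 5. So div: (x^2) + 4 = 4.
Step 3. [(x^2) + 4 = 4] peel the +4: subtract 4 from each side ⇒ sub: x^2 = 0.
Step 4. [x^2 = 0] LHS squared, RHS 0 ≥ 0: apply √ (±) ⇒ sqrt: x = 0.

Answer: x ∈ {0}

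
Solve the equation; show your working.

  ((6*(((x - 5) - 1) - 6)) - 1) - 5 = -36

Step 1. [((6*(((x - 5) - 1) - 6)) - 1) - 5 = -36] add 5: x sits inside (… - 5), so sub: (6*(((x - 5) - 1) - 6)) - 1 = -31.
Step 2. [(6*(((x - 5) - 1) - 6)) - 1 = -31] -1 is outermost — add 1 both sides ⇒ sub: 6*(((x - 5) - 1) - 6) = -30.
Step 3. [6*(((x - 5) - 1) - 6) = -30] divide by the outer 6. So div: ((x - 5) - 1) - 6 = -5.
Step 4. [((x - 5) - 1) - 6 = -5] -6 is outermost — add 6 both sides ⇒ sub: (x - 5) - 1 = 1.
Step 5. [(x - 5) - 1 = 1] the outer -1 inverts by adding 1, so sub: x - 5 = 2.
Step 6. [x - 5 = 2] the outer -5 inverts by adding 5. So sub: x = 7.

Answer: x ∈ {7}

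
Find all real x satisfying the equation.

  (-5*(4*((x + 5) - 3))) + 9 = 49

Step 1. [(-5*(4*((x + 5) - 3))) + 9 = 49] +9 is outermost — subtract 9 both sides, so sub: -5*(4*((x + 5) - 3)) = 40.
Step 2. [-5*(4*((x + 5) - 3)) = 40] divide by the outer -5, so div: 4*((x + 5) - 3) = -8.
Step 3. [4*((x + 5) - 3) = -8] 4·(inner) — divide through by 4 ⇒ div: (x + 5) - 3 = -2.
Step 4. [(x + 5) - 3 = -2] 3 comes off first (add 3) ⇒ sub: x + 5 = 1.
Step 5. [x + 5 = 1] peel the +5: subtract 5 from each side ⇒ sub: x = -4.

Answer: x ∈ {-4}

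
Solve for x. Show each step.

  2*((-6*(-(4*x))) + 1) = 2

Step 1. [2*((-6*(-(4*x))) + 1) = 2] divide by the outer 2 ⇒ div: (-6*(-(4*x))) + 1 = 1.
Step 2. [(-6*(-(4*x))) + 1 = 1] 1 comes off first (subtract 1), so sub: -6*(-(4*x)) = 0.
Step 3. [-6*(-(4*x)) = 0] -6·(inner) — divide through by -6 ⇒ div: -(4*x) = 0.
Step 4. [-(4*x) = 0] flip signs both sides. So neg: 4*x = 0.
Step 5. [4*x = 0] 4 out front; divide by 4, so div: x = 0.

Answer: x ∈ {0}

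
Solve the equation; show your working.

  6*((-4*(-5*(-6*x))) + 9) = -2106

Step 1. [6*((-4*(-5*(-6*x))) + 9) = -2106] 6·(inner) — divide through by 6, so div: (-4*(-5*(-6*x))) + 9 = -351.
Step 2. [(-4*(-5*(-6*x))) + 9 = -351] peel the +9: subtract 9 from each side ⇒ sub: -4*(-5*(-6*x)) = -360.
Step 3. [-4*(-5*(-6*x)) = -360] LHS = -4·(…); ÷-4 both sides. So div: -5*(-6*x) = 90.
Step 4. [-5*(-6*x) = 90] LHS = -5·(…); ÷-5 both sides ⇒ div: -6*x = -18.
Step 5. [-6*x = -18] leading coefficient -6: divide by -6. So div: x = 3.

Answer: x ∈ {3}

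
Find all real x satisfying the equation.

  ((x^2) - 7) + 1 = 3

Step 1. [((x^2) - 7) + 1 = 3] peel the +1: subtract 1 from each side, so sub: (x^2) - 7 = 2.
Step 2. [(x^2) - 7 = 2] peel the -7: add 7 from each side ⇒ sub: x^2 = 9.
Step 3. [x^2 = 9] LHS squared, RHS 9 ≥ 0: apply √ (±) ⇒ sqrt: x = 3 or -3.

Answer: x ∈ {-3, 3}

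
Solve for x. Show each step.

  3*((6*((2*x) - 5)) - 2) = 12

Step 1. [3*((6*((2*x) - 5)) - 2) = 12] divide by the outer 3 ⇒ div: (6*((2*x) - 5)) - 2 = 4.
Step 2. [(6*((2*x) - 5)) - 2 = 4] -2 is outermost — add 2 both sides, so sub: 6*((2*x) - 5) = 6.
Step 3. [6*((2*x) - 5) = 6] leading coefficient 6: divide by 6 ⇒ div: (2*x) - 5 = 1.
Step 4. [(2*x) - 5 = 1] add 5: x sits inside (… - 5), so sub: 2*x = 6.
Step 5. [2*x = 6] 2 out front; divide by 2. So div: x = 3.

Answer: x ∈ {3}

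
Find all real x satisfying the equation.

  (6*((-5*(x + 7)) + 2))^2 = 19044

Step 1. [(6*((-5*(x + 7)) + 2))^2 = 19044] √ both sides: 19044 ≥ 0 gives two branches, so sqrt: 6*((-5*(x + 7)) + 2) = 138 or -138.
Step 2. [6*((-5*(x + 7)) + 2) = 138 or -138] leading coefficient 6: divide by 6, so div: (-5*(x + 7)) + 2 = 23 or -23.
Step 3. [(-5*(x + 7)) + 2 = 23 or -23] subtract 2: x sits inside (… + 2). So sub: -5*(x + 7) = 21 or -25.
Step 4. [-5*(x + 7) = 21 or -25] -5 out front; divide by -5, so div: x + 7 = -21/5 or 5.
Step 5. [x + 7 = -21/5 or 5] 7 comes off first (subtract 7). So sub: x = -56/5 or -2.

Answer: x ∈ {-56/5, -2}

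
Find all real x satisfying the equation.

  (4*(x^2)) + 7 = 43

Step 1. [(4*(x^2)) + 7 = 43] 7 comes off first (subtract 7) ⇒ sub: 4*(x^2) = 36.
Step 2. [4*(x^2) = 36] leading coefficient 4: divide by 4, so div: x^2 = 9.
Step 3. [x^2 = 9] LHS squared, RHS 9 ≥ 0: apply √ (±). So sqrt: x = 3 or -3.

Answer: x ∈ {-3, 3}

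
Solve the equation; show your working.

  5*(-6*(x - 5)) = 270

Step 1. [5*(-6*(x - 5)) = 270] divide by the outer 5. So div: -6*(x - 5) = 54.
Step 2. [-6*(x - 5) = 54] LHS = -6·(…); ÷-6 both sides, so div: x - 5 = -9.
Step 3. [x - 5 = -9] peel the -5: add 5 from each side, so sub: x = -4.

Answer: x ∈ {-4}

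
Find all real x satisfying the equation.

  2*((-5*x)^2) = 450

Step 1. [2*((-5*x)^2) = 450] 2·(inner) — divide through by 2 ⇒ div: (-5*x)^2 = 225.
Step 2. [(-5*x)^2 = 225] √ both sides: 225 ≥ 0 gives two branches. So sqrt: -5*x = 15 or -15.
Step 3. [-5*x = 15 or -15] -5 out front; divide by -5. So div: x = -3 or 3.

Answer: x ∈ {-3, 3}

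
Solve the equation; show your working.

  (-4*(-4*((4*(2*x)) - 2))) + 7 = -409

Step 1. [(-4*(-4*((4*(2*x)) - 2))) + 7 = -409] subtract 7: x sits inside (… + 7). So sub: -4*(-4*((4*(2*x)) - 2)) = -416.
Step 2. [-4*(-4*((4*(2*x)) - 2)) = -416] leading coefficient -4: divide by -4. So div: -4*((4*(2*x)) - 2) = 104.
Step 3. [-4*((4*(2*x)) - 2) = 104] divide by the outer -4. So div: (4*(2*x)) - 2 = -26.
Step 4. [(4*(2*x)) - 2 = -26] peel the -2: add 2 from each side ⇒ sub: 4*(2*x) = -24.
Step 5. [4*(2*x) = -24] 4·(inner) — divide through by 4 ⇒ div: 2*x = -6.
Step 6. [2*x = -6] LHS = 2·(…); ÷2 both sides ⇒ div: x = -3.

Answer: x ∈ {-3}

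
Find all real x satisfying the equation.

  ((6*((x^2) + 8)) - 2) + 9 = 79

Step 1. [((6*((x^2) + 8)) - 2) + 9 = 79] peel the +9: subtract 9 from each side ⇒ sub: (6*((x^2) + 8)) - 2 = 70.
Step 2. [(6*((x^2) + 8)) - 2 = 70] add 2: x sits inside (… - 2). So sub: 6*((x^2) + 8) = 72.
Step 3. [6*((x^2) + 8) = 72] divide by the outer 6. So div: (x^2) + 8 = 12.
Step 4. [(x^2) + 8 = 12] peel the +8: subtract 8 from each side ⇒ sub: x^2 = 4.
Step 5. [x^2 = 4] √ both sides: 4 ≥ 0 gives two branches, so sqrt: x = 2 or -2.

Answer: x ∈ {-2, 2}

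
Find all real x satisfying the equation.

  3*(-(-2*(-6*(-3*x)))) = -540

Step 1. [3*(-(-2*(-6*(-3*x)))) = -540] 3·(inner) — divide through by 3 ⇒ div: -(-2*(-6*(-3*x))) = -180.
Step 2. [-(-2*(-6*(-3*x))) = -180] LHS negated; negate both sides, so neg: -2*(-6*(-3*x)) = 180.
Step 3. [-2*(-6*(-3*x)) = 180] -2·(inner) — divide through by -2 ⇒ div: -6*(-3*x) = -90.
Step 4. [-6*(-3*x) = -90] -6·(inner) — divide through by -6, so div: -3*x = 15.
Step 5. [-3*x = 15] divide by the outer -3, so div: x = -5.

Answer: x ∈ {-5}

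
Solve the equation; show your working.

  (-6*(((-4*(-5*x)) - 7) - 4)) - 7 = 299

Step 1. [(-6*(((-4*(-5*x)) - 7) - 4)) - 7 = 299] 7 comes off first (add 7), so sub: -6*(((-4*(-5*x)) - 7) - 4) = 306.
Step 2. [-6*(((-4*(-5*x)) - 7) - 4) = 306] LHS = -6·(…); ÷-6 both sides ⇒ div: ((-4*(-5*x)) - 7) - 4 = -51.
Step 3. [((-4*(-5*x)) - 7) - 4 = -51] -4 is outermost — add 4 both sides. So sub: (-4*(-5*x)) - 7 = -47.
Step 4. [(-4*(-5*x)) - 7 = -47] 7 comes off first (add 7). So sub: -4*(-5*x) = -40.
Step 5. [-4*(-5*x) = -40] -4 out front; divide by -4, so div: -5*x = 10.
Step 6. [-5*x = 10] -5 out front; divide by -5. So div: x = -2.

Answer: x ∈ {-2}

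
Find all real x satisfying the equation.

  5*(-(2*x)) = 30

Step 1. [5*(-(2*x)) = 30] divide by the outer 5. So div: -(2*x) = 6.
Step 2. [-(2*x) = 6] LHS negated; negate both sides ⇒ neg: 2*x = -6.
Step 3. [2*x = -6] LHS = 2·(…); ÷2 both sides. So div: x = -3.

Answer: x ∈ {-3}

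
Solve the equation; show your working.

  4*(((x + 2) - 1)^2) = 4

Step 1. [4*(((x + 2) - 1)^2) = 4] 4·(inner) — divide through by 4. So div: ((x + 2) - 1)^2 = 1.
Step 2. [((x + 2) - 1)^2 = 1] 1 ≥ 0, LHS is (·)² — take ±√. So sqrt: (x + 2) - 1 = 1 or -1.
Step 3. [(x + 2) - 1 = 1 or -1] the outer -1 inverts by adding 1. So sub: x + 2 = 2 or 0.
Step 4. [x + 2 = 2 or 0] peel the +2: subtract 2 from each side. So sub: x = 0 or -2.

Answer: x ∈ {-2, 0}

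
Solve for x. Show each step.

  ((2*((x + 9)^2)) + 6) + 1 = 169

Step 1. [((2*((x + 9)^2)) + 6) + 1 = 169] the outer +1 inverts by subtracting 1, so sub: (2*((x + 9)^2)) + 6 = 168.
Step 2. [(2*((x + 9)^2)) + 6 = 168] subtract 6: x sits inside (… + 6). So sub: 2*((x + 9)^2) = 162.
Step 3. [2*((x + 9)^2) = 162] leading coefficient 2: divide by 2 ⇒ div: (x + 9)^2 = 81.
Step 4. [(x + 9)^2 = 81] LHS squared, RHS 81 ≥ 0: apply √ (±), so sqrt: x + 9 = 9 or -9.
Step 5. [x + 9 = 9 or -9] peel the +9: subtract 9 from each side ⇒ sub: x = 0 or -18.

Answer: x ∈ {-18, 0}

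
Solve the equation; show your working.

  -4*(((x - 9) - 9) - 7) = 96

Step 1. [-4*(((x - 9) - 9) - 7) = 96] divide by the outer -4. So div: ((x - 9) - 9) - 7 = -24.
Step 2. [((x - 9) - 9) - 7 = -24] 7 comes off first (add 7) ⇒ sub: (x - 9) - 9 = -17.
Step 3. [(x - 9) - 9 = -17] peel the -9: add 9 from each side. So sub: x - 9 = -8.
Step 4. [x - 9 = -8] the outer -9 inverts by adding 9, so sub: x = 1.

Answer: x ∈ {1}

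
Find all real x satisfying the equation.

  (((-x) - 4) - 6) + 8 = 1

Step 1. [(((-x) - 4) - 6) + 8 = 1] 8 comes off first (subtract 8) ⇒ sub: ((-x) - 4) - 6 = -7.
Step 2. [((-x) - 4) - 6 = -7] peel the -6: add 6 from each side. So sub: (-x) - 4 = -1.
Step 3. [(-x) - 4 = -1] the outer -4 inverts by adding 4. So sub: -x = 3.
Step 4. [-x = 3] flip signs both sides, so neg: x = -3.

Answer: x ∈ {-3}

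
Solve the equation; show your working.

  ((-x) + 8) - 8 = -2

Step 1. [((-x) + 8) - 8 = -2] the outer -8 inverts by adding 8, so sub: (-x) + 8 = 6.
Step 2. [(-x) + 8 = 6] subtract 8: x sits inside (… + 8). So sub: -x = -2.
Step 3. [-x = -2] flip signs both sides, so neg: x = 2.

Answer: x ∈ {2}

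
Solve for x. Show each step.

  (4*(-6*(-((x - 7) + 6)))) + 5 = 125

Step 1. [(4*(-6*(-((x - 7) + 6)))) + 5 = 125] peel the +5: subtract 5 from each side ⇒ sub: 4*(-6*(-((x - 7) + 6))) = 120.
Step 2. [4*(-6*(-((x - 7) + 6))) = 120] divide by the outer 4. So div: -6*(-((x - 7) + 6)) = 30.
Step 3. [-6*(-((x - 7) + 6)) = 30] leading coefficient -6: divide by -6. So div: -((x - 7) + 6) = -5.
Step 4. [-((x - 7) + 6) = -5] leading − — multiply by −1. So neg: (x - 7) + 6 = 5.
Step 5. [(x - 7) + 6 = 5] +6 is outermost — subtract 6 both sides, so sub: x - 7 = -1.
Step 6. [x - 7 = -1] peel the -7: add 7 from each side ⇒ sub: x = 6.

Answer: x ∈ {6}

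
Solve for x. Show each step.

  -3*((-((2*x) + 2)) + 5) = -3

Step 1. [-3*((-((2*x) + 2)) + 5) = -3] -3·(inner) — divide through by -3. So div: (-((2*x) + 2)) + 5 = 1.
Step 2. [(-((2*x) + 2)) + 5 = 1] subtract 5: x sits inside (… + 5). So sub: -((2*x) + 2) = -4.
Step 3. [-((2*x) + 2) = -4] leading − — multiply by −1, so neg: (2*x) + 2 = 4.
Step 4. [(2*x) + 2 = 4] 2 comes off first (subtract 2), so sub: 2*x = 2.
Step 5. [2*x = 2] 2·(inner) — divide through by 2 ⇒ div: x = 1.

Answer: x ∈ {1}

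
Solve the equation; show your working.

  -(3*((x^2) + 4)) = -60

Step 1. [-(3*((x^2) + 4)) = -60] flip signs both sides ⇒ neg: 3*((x^2) + 4) = 60.
Step 2. [3*((x^2) + 4) = 60] LHS = 3·(…); ÷3 both sides, so div: (x^2) + 4 = 20.
Step 3. [(x^2) + 4 = 20] 4 comes off first (subtract 4), so sub: x^2 = 16.
Step 4. [x^2 = 16] √ both sides: 16 ≥ 0 gives two branches. So sqrt: x = 4 or -4.

Answer: x ∈ {-4, 4}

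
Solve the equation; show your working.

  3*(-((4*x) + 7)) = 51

Step 1. [3*(-((4*x) + 7)) = 51] 3 out front; divide by 3. So div: -((4*x) + 7) = 17.
Step 2. [-((4*x) + 7) = 17] leading − — multiply by −1 ⇒ neg: (4*x) + 7 = -17.
Step 3. [(4*x) + 7 = -17] 7 comes off first (subtract 7) ⇒ sub: 4*x = -24.
Step 4. [4*x = -24] 4 out front; divide by 4 ⇒ div: x = -6.

Answer: x ∈ {-6}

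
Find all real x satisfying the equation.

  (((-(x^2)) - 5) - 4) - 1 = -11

Step 1. [(((-(x^2)) - 5) - 4) - 1 = -11] the outer -1 inverts by adding 1 ⇒ sub: ((-(x^2)) - 5) - 4 = -10.
Step 2. [((-(x^2)) - 5) - 4 = -10] peel the -4: add 4 from each side ⇒ sub: (-(x^2)) - 5 = -6.
Step 3. [(-(x^2)) - 5 = -6] add 5: x sits inside (… - 5), so sub: -(x^2) = -1.
Step 4. [-(x^2) = -1] leading − — multiply by −1 ⇒ neg: x^2 = 1.
Step 5. [x^2 = 1] √ both sides: 1 ≥ 0 gives two branches, so sqrt: x = 1 or -1.

Answer: x ∈ {-1, 1}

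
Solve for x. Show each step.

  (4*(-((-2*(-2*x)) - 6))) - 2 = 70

Step 1. [(4*(-((-2*(-2*x)) - 6))) - 2 = 70] -2 is outermost — add 2 both sides ⇒ sub: 4*(-((-2*(-2*x)) - 6)) = 72.
Step 2. [4*(-((-2*(-2*x)) - 6)) = 72] leading coefficient 4: divide by 4, so div: -((-2*(-2*x)) - 6) = 18.
Step 3. [-((-2*(-2*x)) - 6) = 18] flip signs both sides ⇒ neg: (-2*(-2*x)) - 6 = -18.
Step 4. [(-2*(-2*x)) - 6 = -18] 6 comes off first (add 6) ⇒ sub: -2*(-2*x) = -12.
Step 5. [-2*(-2*x) = -12] -2 out front; divide by -2, so div: -2*x = 6.
Step 6. [-2*x = 6] -2·(inner) — divide through by -2. So div: x = -3.

Answer: x ∈ {-3}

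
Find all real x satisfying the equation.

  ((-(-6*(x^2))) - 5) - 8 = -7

Step 1. [((-(-6*(x^2))) - 5) - 8 = -7] peel the -8: add 8 from each side, so sub: (-(-6*(x^2))) - 5 = 1.
Step 2. [(-(-6*(x^2))) - 5 = 1] 5 comes off first (add 5) ⇒ sub: -(-6*(x^2)) = 6.
Step 3. [-(-6*(x^2)) = 6] flip signs both sides ⇒ neg: -6*(x^2) = -6.
Step 4. [-6*(x^2) = -6] -6·(inner) — divide through by -6, so div: x^2 = 1.
Step 5. [x^2 = 1] √ both sides: 1 ≥ 0 gives two branches, so sqrt: x = 1 or -1.

Answer: x ∈ {-1, 1}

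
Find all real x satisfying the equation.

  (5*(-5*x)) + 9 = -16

Step 1. [(5*(-5*x)) + 9 = -16] peel the +9: subtract 9 from each side, so sub: 5*(-5*x) = -25.
Step 2. [5*(-5*x) = -25] 5 out front; divide by 5. So div: -5*x = -5.
Step 3. [-5*x = -5] -5·(inner) — divide through by -5. So div: x = 1.

Answer: x ∈ {1}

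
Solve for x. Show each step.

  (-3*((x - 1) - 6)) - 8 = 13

Step 1. [(-3*((x - 1) - 6)) - 8 = 13] peel the -8: add 8 from each side ⇒ sub: -3*((x - 1) - 6) = 21.
Step 2. [-3*((x - 1) - 6) = 21] -3·(inner) — divide through by -3, so div: (x - 1) - 6 = -7.
Step 3. [(x - 1) - 6 = -7] peel the -6: add 6 from each side, so sub: x - 1 = -1.
Step 4. [x - 1 = -1] the outer -1 inverts by adding 1. So sub: x = 0.

Answer: x ∈ {0}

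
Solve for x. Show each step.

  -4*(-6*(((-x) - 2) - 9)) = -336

Step 1. [-4*(-6*(((-x) - 2) - 9)) = -336] LHS = -4·(…); ÷-4 both sides, so div: -6*(((-x) - 2) - 9) = 84.
Step 2. [-6*(((-x) - 2) - 9) = 84] leading coefficient -6: divide by -6. So div: ((-x) - 2) - 9 = -14.
Step 3. [((-x) - 2) - 9 = -14] -9 is outermost — add 9 both sides. So sub: (-x) - 2 = -5.
Step 4. [(-x) - 2 = -5] add 2: x sits inside (… - 2), so sub: -x = -3.
Step 5. [-x = -3] leading − — multiply by −1. So neg: x = 3.

Answer: x ∈ {3}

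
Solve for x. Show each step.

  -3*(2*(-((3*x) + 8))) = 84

Step 1. [-3*(2*(-((3*x) + 8))) = 84] leading coefficient -3: divide by -3 ⇒ div: 2*(-((3*x) + 8)) = -28.
Step 2. [2*(-((3*x) + 8)) = -28] divide by the outer 2 ⇒ div: -((3*x) + 8) = -14.
Step 3. [-((3*x) + 8) = -14] LHS negated; negate both sides, so neg: (3*x) + 8 = 14.
Step 4. [(3*x) + 8 = 14] peel the +8: subtract 8 from each side, so sub: 3*x = 6.
Step 5. [3*x = 6] 3 out front; divide by 3. So div: x = 2.

Answer: x ∈ {2}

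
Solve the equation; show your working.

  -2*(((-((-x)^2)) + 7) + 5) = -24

Step 1. [-2*(((-((-x)^2)) + 7) + 5) = -24] -2·(inner) — divide through by -2, so div: ((-((-x)^2)) + 7) + 5 = 12.
Step 2. [((-((-x)^2)) + 7) + 5 = 12] subtract 5: x sits inside (… + 5) ⇒ sub: (-((-x)^2)) + 7 = 7.
Step 3. [(-((-x)^2)) + 7 = 7] peel the +7: subtract 7 from each side, so sub: -((-x)^2) = 0.
Step 4. [-((-x)^2) = 0] flip signs both sides ⇒ neg: (-x)^2 = 0.
Step 5. [(-x)^2 = 0] LHS squared, RHS 0 ≥ 0: apply √ (±) ⇒ sqrt: -x = 0.
Step 6. [-x = 0] leading − — multiply by −1 ⇒ neg: x = 0.

Answer: x ∈ {0}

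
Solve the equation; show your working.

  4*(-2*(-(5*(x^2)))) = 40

Step 1. [4*(-2*(-(5*(x^2)))) = 40] 4·(inner) — divide through by 4. So div: -2*(-(5*(x^2))) = 10.
Step 2. [-2*(-(5*(x^2))) = 10] -2 out front; divide by -2, so div: -(5*(x^2)) = -5.
Step 3. [-(5*(x^2)) = -5] leading − — multiply by −1 ⇒ neg: 5*(x^2) = 5.
Step 4. [5*(x^2) = 5] LHS = 5·(…); ÷5 both sides. So div: x^2 = 1.
Step 5. [x^2 = 1] √ both sides: 1 ≥ 0 gives two branches, so sqrt: x = 1 or -1.

Answer: x ∈ {-1, 1}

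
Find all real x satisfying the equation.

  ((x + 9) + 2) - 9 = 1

Step 1. [((x + 9) + 2) - 9 = 1] peel the -9: add 9 from each side. So sub: (x + 9) + 2 = 10.
Step 2. [(x + 9) + 2 = 10] the outer +2 inverts by subtracting 2, so sub: x + 9 = 8.
Step 3. [x + 9 = 8] the outer +9 inverts by subtracting 9, so sub: x = -1.

Answer: x ∈ {-1}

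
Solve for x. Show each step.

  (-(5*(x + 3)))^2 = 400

Step 1. [(-(5*(x + 3)))^2 = 400] LHS squared, RHS 400 ≥ 0: apply √ (±), so sqrt: -(5*(x + 3)) = 20 or -20.
Step 2. [-(5*(x + 3)) = 20 or -20] flip signs both sides. So neg: 5*(x + 3) = -20 or 20.
Step 3. [5*(x + 3) = -20 or 20] 5·(inner) — divide through by 5. So div: x + 3 = -4 or 4.
Step 4. [x + 3 = -4 or 4] +3 is outermost — subtract 3 both sides. So sub: x = -7 or 1.

Answer: x ∈ {-7, 1}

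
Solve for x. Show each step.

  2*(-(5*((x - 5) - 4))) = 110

Step 1. [2*(-(5*((x - 5) - 4))) = 110] divide by the outer 2, so div: -(5*((x - 5) - 4)) = 55.
Step 2. [-(5*((x - 5) - 4)) = 55] LHS negated; negate both sides. So neg: 5*((x - 5) - 4) = -55.
Step 3. [5*((x - 5) - 4) = -55] 5·(inner) — divide through by 5 ⇒ div: (x - 5) - 4 = -11.
Step 4. [(x - 5) - 4 = -11] the outer -4 inverts by adding 4. So sub: x - 5 = -7.
Step 5. [x - 5 = -7] -5 is outermost — add 5 both sides. So sub: x = -2.

Answer: x ∈ {-2}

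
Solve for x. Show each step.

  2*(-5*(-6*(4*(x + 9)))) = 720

Step 1. [2*(-5*(-6*(4*(x + 9)))) = 720] 2·(inner) — divide through by 2 ⇒ div: -5*(-6*(4*(x + 9))) = 360.
Step 2. [-5*(-6*(4*(x + 9))) = 360] LHS = -5·(…); ÷-5 both sides. So div: -6*(4*(x + 9)) = -72.
Step 3. [-6*(4*(x + 9)) = -72] leading coefficient -6: divide by -6, so div: 4*(x + 9) = 12.
Step 4. [4*(x + 9) = 12] 4·(inner) — divide through by 4, so div: x + 9 = 3.
Step 5. [x + 9 = 3] +9 is outermost — subtract 9 both sides. So sub: x = -6.

Answer: x ∈ {-6}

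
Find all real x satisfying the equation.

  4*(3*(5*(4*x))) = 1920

Step 1. [4*(3*(5*(4*x))) = 1920] LHS = 4·(…); ÷4 both sides. So div: 3*(5*(4*x)) = 480.
Step 2. [3*(5*(4*x)) = 480] divide by the outer 3. So div: 5*(4*x) = 160.
Step 3. [5*(4*x) = 160] 5·(inner) — divide through by 5, so div: 4*x = 32.
Step 4. [4*x = 32] divide by the outer 4 ⇒ div: x = 8.

Answer: x ∈ {8}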